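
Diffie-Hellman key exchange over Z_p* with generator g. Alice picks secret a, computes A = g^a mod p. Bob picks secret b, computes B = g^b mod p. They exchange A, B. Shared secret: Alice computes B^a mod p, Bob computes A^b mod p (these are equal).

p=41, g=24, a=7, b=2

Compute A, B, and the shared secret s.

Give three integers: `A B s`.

Answer: 28 2 5

Derivation:
A = 24^7 mod 41  (bits of 7 = 111)
  bit 0 = 1: r = r^2 * 24 mod 41 = 1^2 * 24 = 1*24 = 24
  bit 1 = 1: r = r^2 * 24 mod 41 = 24^2 * 24 = 2*24 = 7
  bit 2 = 1: r = r^2 * 24 mod 41 = 7^2 * 24 = 8*24 = 28
  -> A = 28
B = 24^2 mod 41  (bits of 2 = 10)
  bit 0 = 1: r = r^2 * 24 mod 41 = 1^2 * 24 = 1*24 = 24
  bit 1 = 0: r = r^2 mod 41 = 24^2 = 2
  -> B = 2
s = B^a = 2^7 mod 41  (bits of 7 = 111)
  bit 0 = 1: r = r^2 * 2 mod 41 = 1^2 * 2 = 1*2 = 2
  bit 1 = 1: r = r^2 * 2 mod 41 = 2^2 * 2 = 4*2 = 8
  bit 2 = 1: r = r^2 * 2 mod 41 = 8^2 * 2 = 23*2 = 5
  -> s = B^a = 5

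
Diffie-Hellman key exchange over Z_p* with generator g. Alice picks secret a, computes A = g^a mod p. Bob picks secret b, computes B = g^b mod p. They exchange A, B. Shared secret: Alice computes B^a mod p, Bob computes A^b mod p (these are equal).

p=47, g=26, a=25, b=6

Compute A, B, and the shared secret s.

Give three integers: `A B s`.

A = 26^25 mod 47  (bits of 25 = 11001)
  bit 0 = 1: r = r^2 * 26 mod 47 = 1^2 * 26 = 1*26 = 26
  bit 1 = 1: r = r^2 * 26 mod 47 = 26^2 * 26 = 18*26 = 45
  bit 2 = 0: r = r^2 mod 47 = 45^2 = 4
  bit 3 = 0: r = r^2 mod 47 = 4^2 = 16
  bit 4 = 1: r = r^2 * 26 mod 47 = 16^2 * 26 = 21*26 = 29
  -> A = 29
B = 26^6 mod 47  (bits of 6 = 110)
  bit 0 = 1: r = r^2 * 26 mod 47 = 1^2 * 26 = 1*26 = 26
  bit 1 = 1: r = r^2 * 26 mod 47 = 26^2 * 26 = 18*26 = 45
  bit 2 = 0: r = r^2 mod 47 = 45^2 = 4
  -> B = 4
s = B^a = 4^25 mod 47  (bits of 25 = 11001)
  bit 0 = 1: r = r^2 * 4 mod 47 = 1^2 * 4 = 1*4 = 4
  bit 1 = 1: r = r^2 * 4 mod 47 = 4^2 * 4 = 16*4 = 17
  bit 2 = 0: r = r^2 mod 47 = 17^2 = 7
  bit 3 = 0: r = r^2 mod 47 = 7^2 = 2
  bit 4 = 1: r = r^2 * 4 mod 47 = 2^2 * 4 = 4*4 = 16
  -> s = B^a = 16

Answer: 29 4 16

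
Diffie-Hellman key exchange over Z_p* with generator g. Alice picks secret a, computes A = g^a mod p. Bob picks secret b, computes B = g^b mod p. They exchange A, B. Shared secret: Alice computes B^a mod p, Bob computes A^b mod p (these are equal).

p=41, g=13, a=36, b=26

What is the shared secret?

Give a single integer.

A = 13^36 mod 41  (bits of 36 = 100100)
  bit 0 = 1: r = r^2 * 13 mod 41 = 1^2 * 13 = 1*13 = 13
  bit 1 = 0: r = r^2 mod 41 = 13^2 = 5
  bit 2 = 0: r = r^2 mod 41 = 5^2 = 25
  bit 3 = 1: r = r^2 * 13 mod 41 = 25^2 * 13 = 10*13 = 7
  bit 4 = 0: r = r^2 mod 41 = 7^2 = 8
  bit 5 = 0: r = r^2 mod 41 = 8^2 = 23
  -> A = 23
B = 13^26 mod 41  (bits of 26 = 11010)
  bit 0 = 1: r = r^2 * 13 mod 41 = 1^2 * 13 = 1*13 = 13
  bit 1 = 1: r = r^2 * 13 mod 41 = 13^2 * 13 = 5*13 = 24
  bit 2 = 0: r = r^2 mod 41 = 24^2 = 2
  bit 3 = 1: r = r^2 * 13 mod 41 = 2^2 * 13 = 4*13 = 11
  bit 4 = 0: r = r^2 mod 41 = 11^2 = 39
  -> B = 39
s = B^a = 39^36 mod 41  (bits of 36 = 100100)
  bit 0 = 1: r = r^2 * 39 mod 41 = 1^2 * 39 = 1*39 = 39
  bit 1 = 0: r = r^2 mod 41 = 39^2 = 4
  bit 2 = 0: r = r^2 mod 41 = 4^2 = 16
  bit 3 = 1: r = r^2 * 39 mod 41 = 16^2 * 39 = 10*39 = 21
  bit 4 = 0: r = r^2 mod 41 = 21^2 = 31
  bit 5 = 0: r = r^2 mod 41 = 31^2 = 18
  -> s = B^a = 18

Answer: 18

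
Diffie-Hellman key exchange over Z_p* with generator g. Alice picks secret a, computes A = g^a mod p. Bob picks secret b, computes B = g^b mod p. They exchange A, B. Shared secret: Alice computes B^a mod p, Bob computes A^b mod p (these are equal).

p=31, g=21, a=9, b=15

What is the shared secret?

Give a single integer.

Answer: 30

Derivation:
A = 21^9 mod 31  (bits of 9 = 1001)
  bit 0 = 1: r = r^2 * 21 mod 31 = 1^2 * 21 = 1*21 = 21
  bit 1 = 0: r = r^2 mod 31 = 21^2 = 7
  bit 2 = 0: r = r^2 mod 31 = 7^2 = 18
  bit 3 = 1: r = r^2 * 21 mod 31 = 18^2 * 21 = 14*21 = 15
  -> A = 15
B = 21^15 mod 31  (bits of 15 = 1111)
  bit 0 = 1: r = r^2 * 21 mod 31 = 1^2 * 21 = 1*21 = 21
  bit 1 = 1: r = r^2 * 21 mod 31 = 21^2 * 21 = 7*21 = 23
  bit 2 = 1: r = r^2 * 21 mod 31 = 23^2 * 21 = 2*21 = 11
  bit 3 = 1: r = r^2 * 21 mod 31 = 11^2 * 21 = 28*21 = 30
  -> B = 30
s = B^a = 30^9 mod 31  (bits of 9 = 1001)
  bit 0 = 1: r = r^2 * 30 mod 31 = 1^2 * 30 = 1*30 = 30
  bit 1 = 0: r = r^2 mod 31 = 30^2 = 1
  bit 2 = 0: r = r^2 mod 31 = 1^2 = 1
  bit 3 = 1: r = r^2 * 30 mod 31 = 1^2 * 30 = 1*30 = 30
  -> s = B^a = 30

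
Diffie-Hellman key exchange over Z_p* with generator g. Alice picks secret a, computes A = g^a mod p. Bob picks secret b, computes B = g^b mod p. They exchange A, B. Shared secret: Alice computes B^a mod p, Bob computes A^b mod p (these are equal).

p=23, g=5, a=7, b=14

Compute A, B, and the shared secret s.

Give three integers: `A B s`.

Answer: 17 13 9

Derivation:
A = 5^7 mod 23  (bits of 7 = 111)
  bit 0 = 1: r = r^2 * 5 mod 23 = 1^2 * 5 = 1*5 = 5
  bit 1 = 1: r = r^2 * 5 mod 23 = 5^2 * 5 = 2*5 = 10
  bit 2 = 1: r = r^2 * 5 mod 23 = 10^2 * 5 = 8*5 = 17
  -> A = 17
B = 5^14 mod 23  (bits of 14 = 1110)
  bit 0 = 1: r = r^2 * 5 mod 23 = 1^2 * 5 = 1*5 = 5
  bit 1 = 1: r = r^2 * 5 mod 23 = 5^2 * 5 = 2*5 = 10
  bit 2 = 1: r = r^2 * 5 mod 23 = 10^2 * 5 = 8*5 = 17
  bit 3 = 0: r = r^2 mod 23 = 17^2 = 13
  -> B = 13
s = B^a = 13^7 mod 23  (bits of 7 = 111)
  bit 0 = 1: r = r^2 * 13 mod 23 = 1^2 * 13 = 1*13 = 13
  bit 1 = 1: r = r^2 * 13 mod 23 = 13^2 * 13 = 8*13 = 12
  bit 2 = 1: r = r^2 * 13 mod 23 = 12^2 * 13 = 6*13 = 9
  -> s = B^a = 9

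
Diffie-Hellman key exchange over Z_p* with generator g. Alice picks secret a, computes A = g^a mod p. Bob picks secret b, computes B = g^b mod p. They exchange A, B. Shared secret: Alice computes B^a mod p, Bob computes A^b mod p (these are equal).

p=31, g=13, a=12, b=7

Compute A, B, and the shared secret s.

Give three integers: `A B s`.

A = 13^12 mod 31  (bits of 12 = 1100)
  bit 0 = 1: r = r^2 * 13 mod 31 = 1^2 * 13 = 1*13 = 13
  bit 1 = 1: r = r^2 * 13 mod 31 = 13^2 * 13 = 14*13 = 27
  bit 2 = 0: r = r^2 mod 31 = 27^2 = 16
  bit 3 = 0: r = r^2 mod 31 = 16^2 = 8
  -> A = 8
B = 13^7 mod 31  (bits of 7 = 111)
  bit 0 = 1: r = r^2 * 13 mod 31 = 1^2 * 13 = 1*13 = 13
  bit 1 = 1: r = r^2 * 13 mod 31 = 13^2 * 13 = 14*13 = 27
  bit 2 = 1: r = r^2 * 13 mod 31 = 27^2 * 13 = 16*13 = 22
  -> B = 22
s = B^a = 22^12 mod 31  (bits of 12 = 1100)
  bit 0 = 1: r = r^2 * 22 mod 31 = 1^2 * 22 = 1*22 = 22
  bit 1 = 1: r = r^2 * 22 mod 31 = 22^2 * 22 = 19*22 = 15
  bit 2 = 0: r = r^2 mod 31 = 15^2 = 8
  bit 3 = 0: r = r^2 mod 31 = 8^2 = 2
  -> s = B^a = 2

Answer: 8 22 2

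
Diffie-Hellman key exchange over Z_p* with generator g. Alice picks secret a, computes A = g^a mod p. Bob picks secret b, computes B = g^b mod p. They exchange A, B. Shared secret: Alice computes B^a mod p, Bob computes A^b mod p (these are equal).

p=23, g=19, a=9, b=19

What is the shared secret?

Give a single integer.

A = 19^9 mod 23  (bits of 9 = 1001)
  bit 0 = 1: r = r^2 * 19 mod 23 = 1^2 * 19 = 1*19 = 19
  bit 1 = 0: r = r^2 mod 23 = 19^2 = 16
  bit 2 = 0: r = r^2 mod 23 = 16^2 = 3
  bit 3 = 1: r = r^2 * 19 mod 23 = 3^2 * 19 = 9*19 = 10
  -> A = 10
B = 19^19 mod 23  (bits of 19 = 10011)
  bit 0 = 1: r = r^2 * 19 mod 23 = 1^2 * 19 = 1*19 = 19
  bit 1 = 0: r = r^2 mod 23 = 19^2 = 16
  bit 2 = 0: r = r^2 mod 23 = 16^2 = 3
  bit 3 = 1: r = r^2 * 19 mod 23 = 3^2 * 19 = 9*19 = 10
  bit 4 = 1: r = r^2 * 19 mod 23 = 10^2 * 19 = 8*19 = 14
  -> B = 14
s = B^a = 14^9 mod 23  (bits of 9 = 1001)
  bit 0 = 1: r = r^2 * 14 mod 23 = 1^2 * 14 = 1*14 = 14
  bit 1 = 0: r = r^2 mod 23 = 14^2 = 12
  bit 2 = 0: r = r^2 mod 23 = 12^2 = 6
  bit 3 = 1: r = r^2 * 14 mod 23 = 6^2 * 14 = 13*14 = 21
  -> s = B^a = 21

Answer: 21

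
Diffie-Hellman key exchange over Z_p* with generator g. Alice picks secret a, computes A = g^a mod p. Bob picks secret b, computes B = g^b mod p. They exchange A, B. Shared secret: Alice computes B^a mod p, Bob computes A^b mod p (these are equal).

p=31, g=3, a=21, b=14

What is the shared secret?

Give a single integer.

Answer: 2

Derivation:
A = 3^21 mod 31  (bits of 21 = 10101)
  bit 0 = 1: r = r^2 * 3 mod 31 = 1^2 * 3 = 1*3 = 3
  bit 1 = 0: r = r^2 mod 31 = 3^2 = 9
  bit 2 = 1: r = r^2 * 3 mod 31 = 9^2 * 3 = 19*3 = 26
  bit 3 = 0: r = r^2 mod 31 = 26^2 = 25
  bit 4 = 1: r = r^2 * 3 mod 31 = 25^2 * 3 = 5*3 = 15
  -> A = 15
B = 3^14 mod 31  (bits of 14 = 1110)
  bit 0 = 1: r = r^2 * 3 mod 31 = 1^2 * 3 = 1*3 = 3
  bit 1 = 1: r = r^2 * 3 mod 31 = 3^2 * 3 = 9*3 = 27
  bit 2 = 1: r = r^2 * 3 mod 31 = 27^2 * 3 = 16*3 = 17
  bit 3 = 0: r = r^2 mod 31 = 17^2 = 10
  -> B = 10
s = B^a = 10^21 mod 31  (bits of 21 = 10101)
  bit 0 = 1: r = r^2 * 10 mod 31 = 1^2 * 10 = 1*10 = 10
  bit 1 = 0: r = r^2 mod 31 = 10^2 = 7
  bit 2 = 1: r = r^2 * 10 mod 31 = 7^2 * 10 = 18*10 = 25
  bit 3 = 0: r = r^2 mod 31 = 25^2 = 5
  bit 4 = 1: r = r^2 * 10 mod 31 = 5^2 * 10 = 25*10 = 2
  -> s = B^a = 2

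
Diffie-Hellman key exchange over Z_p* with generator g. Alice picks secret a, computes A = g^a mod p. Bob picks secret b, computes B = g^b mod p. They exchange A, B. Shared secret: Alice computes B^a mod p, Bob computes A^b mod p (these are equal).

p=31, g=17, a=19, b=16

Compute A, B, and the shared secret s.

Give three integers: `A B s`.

Answer: 24 14 7

Derivation:
A = 17^19 mod 31  (bits of 19 = 10011)
  bit 0 = 1: r = r^2 * 17 mod 31 = 1^2 * 17 = 1*17 = 17
  bit 1 = 0: r = r^2 mod 31 = 17^2 = 10
  bit 2 = 0: r = r^2 mod 31 = 10^2 = 7
  bit 3 = 1: r = r^2 * 17 mod 31 = 7^2 * 17 = 18*17 = 27
  bit 4 = 1: r = r^2 * 17 mod 31 = 27^2 * 17 = 16*17 = 24
  -> A = 24
B = 17^16 mod 31  (bits of 16 = 10000)
  bit 0 = 1: r = r^2 * 17 mod 31 = 1^2 * 17 = 1*17 = 17
  bit 1 = 0: r = r^2 mod 31 = 17^2 = 10
  bit 2 = 0: r = r^2 mod 31 = 10^2 = 7
  bit 3 = 0: r = r^2 mod 31 = 7^2 = 18
  bit 4 = 0: r = r^2 mod 31 = 18^2 = 14
  -> B = 14
s = B^a = 14^19 mod 31  (bits of 19 = 10011)
  bit 0 = 1: r = r^2 * 14 mod 31 = 1^2 * 14 = 1*14 = 14
  bit 1 = 0: r = r^2 mod 31 = 14^2 = 10
  bit 2 = 0: r = r^2 mod 31 = 10^2 = 7
  bit 3 = 1: r = r^2 * 14 mod 31 = 7^2 * 14 = 18*14 = 4
  bit 4 = 1: r = r^2 * 14 mod 31 = 4^2 * 14 = 16*14 = 7
  -> s = B^a = 7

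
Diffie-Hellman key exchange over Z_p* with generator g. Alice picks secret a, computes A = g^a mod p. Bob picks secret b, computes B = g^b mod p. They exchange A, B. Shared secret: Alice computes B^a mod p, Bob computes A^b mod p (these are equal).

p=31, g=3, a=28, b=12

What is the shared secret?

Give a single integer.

A = 3^28 mod 31  (bits of 28 = 11100)
  bit 0 = 1: r = r^2 * 3 mod 31 = 1^2 * 3 = 1*3 = 3
  bit 1 = 1: r = r^2 * 3 mod 31 = 3^2 * 3 = 9*3 = 27
  bit 2 = 1: r = r^2 * 3 mod 31 = 27^2 * 3 = 16*3 = 17
  bit 3 = 0: r = r^2 mod 31 = 17^2 = 10
  bit 4 = 0: r = r^2 mod 31 = 10^2 = 7
  -> A = 7
B = 3^12 mod 31  (bits of 12 = 1100)
  bit 0 = 1: r = r^2 * 3 mod 31 = 1^2 * 3 = 1*3 = 3
  bit 1 = 1: r = r^2 * 3 mod 31 = 3^2 * 3 = 9*3 = 27
  bit 2 = 0: r = r^2 mod 31 = 27^2 = 16
  bit 3 = 0: r = r^2 mod 31 = 16^2 = 8
  -> B = 8
s = B^a = 8^28 mod 31  (bits of 28 = 11100)
  bit 0 = 1: r = r^2 * 8 mod 31 = 1^2 * 8 = 1*8 = 8
  bit 1 = 1: r = r^2 * 8 mod 31 = 8^2 * 8 = 2*8 = 16
  bit 2 = 1: r = r^2 * 8 mod 31 = 16^2 * 8 = 8*8 = 2
  bit 3 = 0: r = r^2 mod 31 = 2^2 = 4
  bit 4 = 0: r = r^2 mod 31 = 4^2 = 16
  -> s = B^a = 16

Answer: 16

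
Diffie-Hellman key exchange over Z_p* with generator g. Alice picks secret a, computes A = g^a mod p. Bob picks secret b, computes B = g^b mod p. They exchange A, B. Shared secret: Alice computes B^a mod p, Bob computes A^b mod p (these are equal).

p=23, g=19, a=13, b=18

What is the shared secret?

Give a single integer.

Answer: 18

Derivation:
A = 19^13 mod 23  (bits of 13 = 1101)
  bit 0 = 1: r = r^2 * 19 mod 23 = 1^2 * 19 = 1*19 = 19
  bit 1 = 1: r = r^2 * 19 mod 23 = 19^2 * 19 = 16*19 = 5
  bit 2 = 0: r = r^2 mod 23 = 5^2 = 2
  bit 3 = 1: r = r^2 * 19 mod 23 = 2^2 * 19 = 4*19 = 7
  -> A = 7
B = 19^18 mod 23  (bits of 18 = 10010)
  bit 0 = 1: r = r^2 * 19 mod 23 = 1^2 * 19 = 1*19 = 19
  bit 1 = 0: r = r^2 mod 23 = 19^2 = 16
  bit 2 = 0: r = r^2 mod 23 = 16^2 = 3
  bit 3 = 1: r = r^2 * 19 mod 23 = 3^2 * 19 = 9*19 = 10
  bit 4 = 0: r = r^2 mod 23 = 10^2 = 8
  -> B = 8
s = B^a = 8^13 mod 23  (bits of 13 = 1101)
  bit 0 = 1: r = r^2 * 8 mod 23 = 1^2 * 8 = 1*8 = 8
  bit 1 = 1: r = r^2 * 8 mod 23 = 8^2 * 8 = 18*8 = 6
  bit 2 = 0: r = r^2 mod 23 = 6^2 = 13
  bit 3 = 1: r = r^2 * 8 mod 23 = 13^2 * 8 = 8*8 = 18
  -> s = B^a = 18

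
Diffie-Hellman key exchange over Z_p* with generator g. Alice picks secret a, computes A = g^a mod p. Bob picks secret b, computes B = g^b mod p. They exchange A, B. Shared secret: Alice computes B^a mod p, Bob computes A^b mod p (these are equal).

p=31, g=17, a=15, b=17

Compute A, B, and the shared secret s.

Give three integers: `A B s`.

Answer: 30 21 30

Derivation:
A = 17^15 mod 31  (bits of 15 = 1111)
  bit 0 = 1: r = r^2 * 17 mod 31 = 1^2 * 17 = 1*17 = 17
  bit 1 = 1: r = r^2 * 17 mod 31 = 17^2 * 17 = 10*17 = 15
  bit 2 = 1: r = r^2 * 17 mod 31 = 15^2 * 17 = 8*17 = 12
  bit 3 = 1: r = r^2 * 17 mod 31 = 12^2 * 17 = 20*17 = 30
  -> A = 30
B = 17^17 mod 31  (bits of 17 = 10001)
  bit 0 = 1: r = r^2 * 17 mod 31 = 1^2 * 17 = 1*17 = 17
  bit 1 = 0: r = r^2 mod 31 = 17^2 = 10
  bit 2 = 0: r = r^2 mod 31 = 10^2 = 7
  bit 3 = 0: r = r^2 mod 31 = 7^2 = 18
  bit 4 = 1: r = r^2 * 17 mod 31 = 18^2 * 17 = 14*17 = 21
  -> B = 21
s = B^a = 21^15 mod 31  (bits of 15 = 1111)
  bit 0 = 1: r = r^2 * 21 mod 31 = 1^2 * 21 = 1*21 = 21
  bit 1 = 1: r = r^2 * 21 mod 31 = 21^2 * 21 = 7*21 = 23
  bit 2 = 1: r = r^2 * 21 mod 31 = 23^2 * 21 = 2*21 = 11
  bit 3 = 1: r = r^2 * 21 mod 31 = 11^2 * 21 = 28*21 = 30
  -> s = B^a = 30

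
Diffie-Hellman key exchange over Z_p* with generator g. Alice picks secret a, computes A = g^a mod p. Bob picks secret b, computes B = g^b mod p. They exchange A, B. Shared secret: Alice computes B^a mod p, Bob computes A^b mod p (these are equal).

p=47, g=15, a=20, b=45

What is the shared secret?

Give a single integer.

Answer: 9

Derivation:
A = 15^20 mod 47  (bits of 20 = 10100)
  bit 0 = 1: r = r^2 * 15 mod 47 = 1^2 * 15 = 1*15 = 15
  bit 1 = 0: r = r^2 mod 47 = 15^2 = 37
  bit 2 = 1: r = r^2 * 15 mod 47 = 37^2 * 15 = 6*15 = 43
  bit 3 = 0: r = r^2 mod 47 = 43^2 = 16
  bit 4 = 0: r = r^2 mod 47 = 16^2 = 21
  -> A = 21
B = 15^45 mod 47  (bits of 45 = 101101)
  bit 0 = 1: r = r^2 * 15 mod 47 = 1^2 * 15 = 1*15 = 15
  bit 1 = 0: r = r^2 mod 47 = 15^2 = 37
  bit 2 = 1: r = r^2 * 15 mod 47 = 37^2 * 15 = 6*15 = 43
  bit 3 = 1: r = r^2 * 15 mod 47 = 43^2 * 15 = 16*15 = 5
  bit 4 = 0: r = r^2 mod 47 = 5^2 = 25
  bit 5 = 1: r = r^2 * 15 mod 47 = 25^2 * 15 = 14*15 = 22
  -> B = 22
s = B^a = 22^20 mod 47  (bits of 20 = 10100)
  bit 0 = 1: r = r^2 * 22 mod 47 = 1^2 * 22 = 1*22 = 22
  bit 1 = 0: r = r^2 mod 47 = 22^2 = 14
  bit 2 = 1: r = r^2 * 22 mod 47 = 14^2 * 22 = 8*22 = 35
  bit 3 = 0: r = r^2 mod 47 = 35^2 = 3
  bit 4 = 0: r = r^2 mod 47 = 3^2 = 9
  -> s = B^a = 9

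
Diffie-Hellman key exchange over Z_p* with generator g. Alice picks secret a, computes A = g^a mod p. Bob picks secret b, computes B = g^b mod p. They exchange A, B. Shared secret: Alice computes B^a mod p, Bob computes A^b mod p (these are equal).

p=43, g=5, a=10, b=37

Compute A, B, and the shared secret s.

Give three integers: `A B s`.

Answer: 24 3 10

Derivation:
A = 5^10 mod 43  (bits of 10 = 1010)
  bit 0 = 1: r = r^2 * 5 mod 43 = 1^2 * 5 = 1*5 = 5
  bit 1 = 0: r = r^2 mod 43 = 5^2 = 25
  bit 2 = 1: r = r^2 * 5 mod 43 = 25^2 * 5 = 23*5 = 29
  bit 3 = 0: r = r^2 mod 43 = 29^2 = 24
  -> A = 24
B = 5^37 mod 43  (bits of 37 = 100101)
  bit 0 = 1: r = r^2 * 5 mod 43 = 1^2 * 5 = 1*5 = 5
  bit 1 = 0: r = r^2 mod 43 = 5^2 = 25
  bit 2 = 0: r = r^2 mod 43 = 25^2 = 23
  bit 3 = 1: r = r^2 * 5 mod 43 = 23^2 * 5 = 13*5 = 22
  bit 4 = 0: r = r^2 mod 43 = 22^2 = 11
  bit 5 = 1: r = r^2 * 5 mod 43 = 11^2 * 5 = 35*5 = 3
  -> B = 3
s = B^a = 3^10 mod 43  (bits of 10 = 1010)
  bit 0 = 1: r = r^2 * 3 mod 43 = 1^2 * 3 = 1*3 = 3
  bit 1 = 0: r = r^2 mod 43 = 3^2 = 9
  bit 2 = 1: r = r^2 * 3 mod 43 = 9^2 * 3 = 38*3 = 28
  bit 3 = 0: r = r^2 mod 43 = 28^2 = 10
  -> s = B^a = 10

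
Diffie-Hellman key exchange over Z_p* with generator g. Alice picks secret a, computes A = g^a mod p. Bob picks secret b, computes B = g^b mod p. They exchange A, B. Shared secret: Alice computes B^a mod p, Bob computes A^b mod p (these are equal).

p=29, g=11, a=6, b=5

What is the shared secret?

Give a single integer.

Answer: 5

Derivation:
A = 11^6 mod 29  (bits of 6 = 110)
  bit 0 = 1: r = r^2 * 11 mod 29 = 1^2 * 11 = 1*11 = 11
  bit 1 = 1: r = r^2 * 11 mod 29 = 11^2 * 11 = 5*11 = 26
  bit 2 = 0: r = r^2 mod 29 = 26^2 = 9
  -> A = 9
B = 11^5 mod 29  (bits of 5 = 101)
  bit 0 = 1: r = r^2 * 11 mod 29 = 1^2 * 11 = 1*11 = 11
  bit 1 = 0: r = r^2 mod 29 = 11^2 = 5
  bit 2 = 1: r = r^2 * 11 mod 29 = 5^2 * 11 = 25*11 = 14
  -> B = 14
s = B^a = 14^6 mod 29  (bits of 6 = 110)
  bit 0 = 1: r = r^2 * 14 mod 29 = 1^2 * 14 = 1*14 = 14
  bit 1 = 1: r = r^2 * 14 mod 29 = 14^2 * 14 = 22*14 = 18
  bit 2 = 0: r = r^2 mod 29 = 18^2 = 5
  -> s = B^a = 5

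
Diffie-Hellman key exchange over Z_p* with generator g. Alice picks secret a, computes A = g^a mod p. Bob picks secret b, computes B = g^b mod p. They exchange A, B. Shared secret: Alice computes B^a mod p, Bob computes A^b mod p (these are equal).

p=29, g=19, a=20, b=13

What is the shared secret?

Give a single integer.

A = 19^20 mod 29  (bits of 20 = 10100)
  bit 0 = 1: r = r^2 * 19 mod 29 = 1^2 * 19 = 1*19 = 19
  bit 1 = 0: r = r^2 mod 29 = 19^2 = 13
  bit 2 = 1: r = r^2 * 19 mod 29 = 13^2 * 19 = 24*19 = 21
  bit 3 = 0: r = r^2 mod 29 = 21^2 = 6
  bit 4 = 0: r = r^2 mod 29 = 6^2 = 7
  -> A = 7
B = 19^13 mod 29  (bits of 13 = 1101)
  bit 0 = 1: r = r^2 * 19 mod 29 = 1^2 * 19 = 1*19 = 19
  bit 1 = 1: r = r^2 * 19 mod 29 = 19^2 * 19 = 13*19 = 15
  bit 2 = 0: r = r^2 mod 29 = 15^2 = 22
  bit 3 = 1: r = r^2 * 19 mod 29 = 22^2 * 19 = 20*19 = 3
  -> B = 3
s = B^a = 3^20 mod 29  (bits of 20 = 10100)
  bit 0 = 1: r = r^2 * 3 mod 29 = 1^2 * 3 = 1*3 = 3
  bit 1 = 0: r = r^2 mod 29 = 3^2 = 9
  bit 2 = 1: r = r^2 * 3 mod 29 = 9^2 * 3 = 23*3 = 11
  bit 3 = 0: r = r^2 mod 29 = 11^2 = 5
  bit 4 = 0: r = r^2 mod 29 = 5^2 = 25
  -> s = B^a = 25

Answer: 25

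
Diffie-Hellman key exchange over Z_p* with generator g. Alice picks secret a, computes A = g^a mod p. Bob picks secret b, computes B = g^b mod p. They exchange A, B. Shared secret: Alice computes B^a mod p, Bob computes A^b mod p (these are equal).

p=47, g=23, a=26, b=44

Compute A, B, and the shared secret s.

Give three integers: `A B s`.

A = 23^26 mod 47  (bits of 26 = 11010)
  bit 0 = 1: r = r^2 * 23 mod 47 = 1^2 * 23 = 1*23 = 23
  bit 1 = 1: r = r^2 * 23 mod 47 = 23^2 * 23 = 12*23 = 41
  bit 2 = 0: r = r^2 mod 47 = 41^2 = 36
  bit 3 = 1: r = r^2 * 23 mod 47 = 36^2 * 23 = 27*23 = 10
  bit 4 = 0: r = r^2 mod 47 = 10^2 = 6
  -> A = 6
B = 23^44 mod 47  (bits of 44 = 101100)
  bit 0 = 1: r = r^2 * 23 mod 47 = 1^2 * 23 = 1*23 = 23
  bit 1 = 0: r = r^2 mod 47 = 23^2 = 12
  bit 2 = 1: r = r^2 * 23 mod 47 = 12^2 * 23 = 3*23 = 22
  bit 3 = 1: r = r^2 * 23 mod 47 = 22^2 * 23 = 14*23 = 40
  bit 4 = 0: r = r^2 mod 47 = 40^2 = 2
  bit 5 = 0: r = r^2 mod 47 = 2^2 = 4
  -> B = 4
s = B^a = 4^26 mod 47  (bits of 26 = 11010)
  bit 0 = 1: r = r^2 * 4 mod 47 = 1^2 * 4 = 1*4 = 4
  bit 1 = 1: r = r^2 * 4 mod 47 = 4^2 * 4 = 16*4 = 17
  bit 2 = 0: r = r^2 mod 47 = 17^2 = 7
  bit 3 = 1: r = r^2 * 4 mod 47 = 7^2 * 4 = 2*4 = 8
  bit 4 = 0: r = r^2 mod 47 = 8^2 = 17
  -> s = B^a = 17

Answer: 6 4 17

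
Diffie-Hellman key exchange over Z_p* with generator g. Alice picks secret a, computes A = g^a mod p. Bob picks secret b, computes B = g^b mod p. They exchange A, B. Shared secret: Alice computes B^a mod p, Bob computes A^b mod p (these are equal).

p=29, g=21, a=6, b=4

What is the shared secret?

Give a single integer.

Answer: 25

Derivation:
A = 21^6 mod 29  (bits of 6 = 110)
  bit 0 = 1: r = r^2 * 21 mod 29 = 1^2 * 21 = 1*21 = 21
  bit 1 = 1: r = r^2 * 21 mod 29 = 21^2 * 21 = 6*21 = 10
  bit 2 = 0: r = r^2 mod 29 = 10^2 = 13
  -> A = 13
B = 21^4 mod 29  (bits of 4 = 100)
  bit 0 = 1: r = r^2 * 21 mod 29 = 1^2 * 21 = 1*21 = 21
  bit 1 = 0: r = r^2 mod 29 = 21^2 = 6
  bit 2 = 0: r = r^2 mod 29 = 6^2 = 7
  -> B = 7
s = B^a = 7^6 mod 29  (bits of 6 = 110)
  bit 0 = 1: r = r^2 * 7 mod 29 = 1^2 * 7 = 1*7 = 7
  bit 1 = 1: r = r^2 * 7 mod 29 = 7^2 * 7 = 20*7 = 24
  bit 2 = 0: r = r^2 mod 29 = 24^2 = 25
  -> s = B^a = 25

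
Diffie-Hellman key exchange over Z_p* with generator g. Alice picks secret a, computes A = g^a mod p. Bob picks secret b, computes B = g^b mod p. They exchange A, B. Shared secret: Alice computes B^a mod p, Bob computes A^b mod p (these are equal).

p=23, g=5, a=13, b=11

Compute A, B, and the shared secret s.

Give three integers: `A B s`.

Answer: 21 22 22

Derivation:
A = 5^13 mod 23  (bits of 13 = 1101)
  bit 0 = 1: r = r^2 * 5 mod 23 = 1^2 * 5 = 1*5 = 5
  bit 1 = 1: r = r^2 * 5 mod 23 = 5^2 * 5 = 2*5 = 10
  bit 2 = 0: r = r^2 mod 23 = 10^2 = 8
  bit 3 = 1: r = r^2 * 5 mod 23 = 8^2 * 5 = 18*5 = 21
  -> A = 21
B = 5^11 mod 23  (bits of 11 = 1011)
  bit 0 = 1: r = r^2 * 5 mod 23 = 1^2 * 5 = 1*5 = 5
  bit 1 = 0: r = r^2 mod 23 = 5^2 = 2
  bit 2 = 1: r = r^2 * 5 mod 23 = 2^2 * 5 = 4*5 = 20
  bit 3 = 1: r = r^2 * 5 mod 23 = 20^2 * 5 = 9*5 = 22
  -> B = 22
s = B^a = 22^13 mod 23  (bits of 13 = 1101)
  bit 0 = 1: r = r^2 * 22 mod 23 = 1^2 * 22 = 1*22 = 22
  bit 1 = 1: r = r^2 * 22 mod 23 = 22^2 * 22 = 1*22 = 22
  bit 2 = 0: r = r^2 mod 23 = 22^2 = 1
  bit 3 = 1: r = r^2 * 22 mod 23 = 1^2 * 22 = 1*22 = 22
  -> s = B^a = 22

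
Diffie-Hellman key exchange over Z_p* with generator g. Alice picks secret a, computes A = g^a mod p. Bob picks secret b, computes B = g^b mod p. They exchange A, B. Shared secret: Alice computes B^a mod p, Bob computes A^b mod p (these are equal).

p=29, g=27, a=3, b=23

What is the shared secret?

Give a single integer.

Answer: 15

Derivation:
A = 27^3 mod 29  (bits of 3 = 11)
  bit 0 = 1: r = r^2 * 27 mod 29 = 1^2 * 27 = 1*27 = 27
  bit 1 = 1: r = r^2 * 27 mod 29 = 27^2 * 27 = 4*27 = 21
  -> A = 21
B = 27^23 mod 29  (bits of 23 = 10111)
  bit 0 = 1: r = r^2 * 27 mod 29 = 1^2 * 27 = 1*27 = 27
  bit 1 = 0: r = r^2 mod 29 = 27^2 = 4
  bit 2 = 1: r = r^2 * 27 mod 29 = 4^2 * 27 = 16*27 = 26
  bit 3 = 1: r = r^2 * 27 mod 29 = 26^2 * 27 = 9*27 = 11
  bit 4 = 1: r = r^2 * 27 mod 29 = 11^2 * 27 = 5*27 = 19
  -> B = 19
s = B^a = 19^3 mod 29  (bits of 3 = 11)
  bit 0 = 1: r = r^2 * 19 mod 29 = 1^2 * 19 = 1*19 = 19
  bit 1 = 1: r = r^2 * 19 mod 29 = 19^2 * 19 = 13*19 = 15
  -> s = B^a = 15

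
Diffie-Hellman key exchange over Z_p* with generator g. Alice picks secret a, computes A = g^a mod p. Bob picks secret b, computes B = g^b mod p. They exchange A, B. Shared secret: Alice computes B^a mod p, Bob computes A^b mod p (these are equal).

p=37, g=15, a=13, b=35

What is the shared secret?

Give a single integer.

A = 15^13 mod 37  (bits of 13 = 1101)
  bit 0 = 1: r = r^2 * 15 mod 37 = 1^2 * 15 = 1*15 = 15
  bit 1 = 1: r = r^2 * 15 mod 37 = 15^2 * 15 = 3*15 = 8
  bit 2 = 0: r = r^2 mod 37 = 8^2 = 27
  bit 3 = 1: r = r^2 * 15 mod 37 = 27^2 * 15 = 26*15 = 20
  -> A = 20
B = 15^35 mod 37  (bits of 35 = 100011)
  bit 0 = 1: r = r^2 * 15 mod 37 = 1^2 * 15 = 1*15 = 15
  bit 1 = 0: r = r^2 mod 37 = 15^2 = 3
  bit 2 = 0: r = r^2 mod 37 = 3^2 = 9
  bit 3 = 0: r = r^2 mod 37 = 9^2 = 7
  bit 4 = 1: r = r^2 * 15 mod 37 = 7^2 * 15 = 12*15 = 32
  bit 5 = 1: r = r^2 * 15 mod 37 = 32^2 * 15 = 25*15 = 5
  -> B = 5
s = B^a = 5^13 mod 37  (bits of 13 = 1101)
  bit 0 = 1: r = r^2 * 5 mod 37 = 1^2 * 5 = 1*5 = 5
  bit 1 = 1: r = r^2 * 5 mod 37 = 5^2 * 5 = 25*5 = 14
  bit 2 = 0: r = r^2 mod 37 = 14^2 = 11
  bit 3 = 1: r = r^2 * 5 mod 37 = 11^2 * 5 = 10*5 = 13
  -> s = B^a = 13

Answer: 13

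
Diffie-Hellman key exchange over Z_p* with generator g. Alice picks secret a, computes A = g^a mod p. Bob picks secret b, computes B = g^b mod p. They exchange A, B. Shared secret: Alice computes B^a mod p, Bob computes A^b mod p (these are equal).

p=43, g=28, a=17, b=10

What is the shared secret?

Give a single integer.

Answer: 10

Derivation:
A = 28^17 mod 43  (bits of 17 = 10001)
  bit 0 = 1: r = r^2 * 28 mod 43 = 1^2 * 28 = 1*28 = 28
  bit 1 = 0: r = r^2 mod 43 = 28^2 = 10
  bit 2 = 0: r = r^2 mod 43 = 10^2 = 14
  bit 3 = 0: r = r^2 mod 43 = 14^2 = 24
  bit 4 = 1: r = r^2 * 28 mod 43 = 24^2 * 28 = 17*28 = 3
  -> A = 3
B = 28^10 mod 43  (bits of 10 = 1010)
  bit 0 = 1: r = r^2 * 28 mod 43 = 1^2 * 28 = 1*28 = 28
  bit 1 = 0: r = r^2 mod 43 = 28^2 = 10
  bit 2 = 1: r = r^2 * 28 mod 43 = 10^2 * 28 = 14*28 = 5
  bit 3 = 0: r = r^2 mod 43 = 5^2 = 25
  -> B = 25
s = B^a = 25^17 mod 43  (bits of 17 = 10001)
  bit 0 = 1: r = r^2 * 25 mod 43 = 1^2 * 25 = 1*25 = 25
  bit 1 = 0: r = r^2 mod 43 = 25^2 = 23
  bit 2 = 0: r = r^2 mod 43 = 23^2 = 13
  bit 3 = 0: r = r^2 mod 43 = 13^2 = 40
  bit 4 = 1: r = r^2 * 25 mod 43 = 40^2 * 25 = 9*25 = 10
  -> s = B^a = 10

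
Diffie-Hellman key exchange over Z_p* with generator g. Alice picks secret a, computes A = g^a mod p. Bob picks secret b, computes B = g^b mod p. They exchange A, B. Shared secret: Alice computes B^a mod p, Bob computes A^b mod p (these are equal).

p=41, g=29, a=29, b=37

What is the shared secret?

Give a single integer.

Answer: 13

Derivation:
A = 29^29 mod 41  (bits of 29 = 11101)
  bit 0 = 1: r = r^2 * 29 mod 41 = 1^2 * 29 = 1*29 = 29
  bit 1 = 1: r = r^2 * 29 mod 41 = 29^2 * 29 = 21*29 = 35
  bit 2 = 1: r = r^2 * 29 mod 41 = 35^2 * 29 = 36*29 = 19
  bit 3 = 0: r = r^2 mod 41 = 19^2 = 33
  bit 4 = 1: r = r^2 * 29 mod 41 = 33^2 * 29 = 23*29 = 11
  -> A = 11
B = 29^37 mod 41  (bits of 37 = 100101)
  bit 0 = 1: r = r^2 * 29 mod 41 = 1^2 * 29 = 1*29 = 29
  bit 1 = 0: r = r^2 mod 41 = 29^2 = 21
  bit 2 = 0: r = r^2 mod 41 = 21^2 = 31
  bit 3 = 1: r = r^2 * 29 mod 41 = 31^2 * 29 = 18*29 = 30
  bit 4 = 0: r = r^2 mod 41 = 30^2 = 39
  bit 5 = 1: r = r^2 * 29 mod 41 = 39^2 * 29 = 4*29 = 34
  -> B = 34
s = B^a = 34^29 mod 41  (bits of 29 = 11101)
  bit 0 = 1: r = r^2 * 34 mod 41 = 1^2 * 34 = 1*34 = 34
  bit 1 = 1: r = r^2 * 34 mod 41 = 34^2 * 34 = 8*34 = 26
  bit 2 = 1: r = r^2 * 34 mod 41 = 26^2 * 34 = 20*34 = 24
  bit 3 = 0: r = r^2 mod 41 = 24^2 = 2
  bit 4 = 1: r = r^2 * 34 mod 41 = 2^2 * 34 = 4*34 = 13
  -> s = B^a = 13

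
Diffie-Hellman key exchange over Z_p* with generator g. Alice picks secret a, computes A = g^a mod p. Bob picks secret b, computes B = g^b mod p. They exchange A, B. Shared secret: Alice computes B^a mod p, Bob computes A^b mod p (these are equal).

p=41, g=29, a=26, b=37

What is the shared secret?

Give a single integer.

Answer: 21

Derivation:
A = 29^26 mod 41  (bits of 26 = 11010)
  bit 0 = 1: r = r^2 * 29 mod 41 = 1^2 * 29 = 1*29 = 29
  bit 1 = 1: r = r^2 * 29 mod 41 = 29^2 * 29 = 21*29 = 35
  bit 2 = 0: r = r^2 mod 41 = 35^2 = 36
  bit 3 = 1: r = r^2 * 29 mod 41 = 36^2 * 29 = 25*29 = 28
  bit 4 = 0: r = r^2 mod 41 = 28^2 = 5
  -> A = 5
B = 29^37 mod 41  (bits of 37 = 100101)
  bit 0 = 1: r = r^2 * 29 mod 41 = 1^2 * 29 = 1*29 = 29
  bit 1 = 0: r = r^2 mod 41 = 29^2 = 21
  bit 2 = 0: r = r^2 mod 41 = 21^2 = 31
  bit 3 = 1: r = r^2 * 29 mod 41 = 31^2 * 29 = 18*29 = 30
  bit 4 = 0: r = r^2 mod 41 = 30^2 = 39
  bit 5 = 1: r = r^2 * 29 mod 41 = 39^2 * 29 = 4*29 = 34
  -> B = 34
s = B^a = 34^26 mod 41  (bits of 26 = 11010)
  bit 0 = 1: r = r^2 * 34 mod 41 = 1^2 * 34 = 1*34 = 34
  bit 1 = 1: r = r^2 * 34 mod 41 = 34^2 * 34 = 8*34 = 26
  bit 2 = 0: r = r^2 mod 41 = 26^2 = 20
  bit 3 = 1: r = r^2 * 34 mod 41 = 20^2 * 34 = 31*34 = 29
  bit 4 = 0: r = r^2 mod 41 = 29^2 = 21
  -> s = B^a = 21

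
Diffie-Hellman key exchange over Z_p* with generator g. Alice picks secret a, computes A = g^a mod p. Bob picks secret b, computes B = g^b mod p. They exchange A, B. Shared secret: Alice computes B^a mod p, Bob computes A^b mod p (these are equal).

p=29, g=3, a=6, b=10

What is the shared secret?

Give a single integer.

A = 3^6 mod 29  (bits of 6 = 110)
  bit 0 = 1: r = r^2 * 3 mod 29 = 1^2 * 3 = 1*3 = 3
  bit 1 = 1: r = r^2 * 3 mod 29 = 3^2 * 3 = 9*3 = 27
  bit 2 = 0: r = r^2 mod 29 = 27^2 = 4
  -> A = 4
B = 3^10 mod 29  (bits of 10 = 1010)
  bit 0 = 1: r = r^2 * 3 mod 29 = 1^2 * 3 = 1*3 = 3
  bit 1 = 0: r = r^2 mod 29 = 3^2 = 9
  bit 2 = 1: r = r^2 * 3 mod 29 = 9^2 * 3 = 23*3 = 11
  bit 3 = 0: r = r^2 mod 29 = 11^2 = 5
  -> B = 5
s = B^a = 5^6 mod 29  (bits of 6 = 110)
  bit 0 = 1: r = r^2 * 5 mod 29 = 1^2 * 5 = 1*5 = 5
  bit 1 = 1: r = r^2 * 5 mod 29 = 5^2 * 5 = 25*5 = 9
  bit 2 = 0: r = r^2 mod 29 = 9^2 = 23
  -> s = B^a = 23

Answer: 23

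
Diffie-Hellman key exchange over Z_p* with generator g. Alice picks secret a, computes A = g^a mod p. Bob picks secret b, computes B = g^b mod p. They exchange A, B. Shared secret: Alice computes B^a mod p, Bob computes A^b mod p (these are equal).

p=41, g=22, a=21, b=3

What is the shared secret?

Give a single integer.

A = 22^21 mod 41  (bits of 21 = 10101)
  bit 0 = 1: r = r^2 * 22 mod 41 = 1^2 * 22 = 1*22 = 22
  bit 1 = 0: r = r^2 mod 41 = 22^2 = 33
  bit 2 = 1: r = r^2 * 22 mod 41 = 33^2 * 22 = 23*22 = 14
  bit 3 = 0: r = r^2 mod 41 = 14^2 = 32
  bit 4 = 1: r = r^2 * 22 mod 41 = 32^2 * 22 = 40*22 = 19
  -> A = 19
B = 22^3 mod 41  (bits of 3 = 11)
  bit 0 = 1: r = r^2 * 22 mod 41 = 1^2 * 22 = 1*22 = 22
  bit 1 = 1: r = r^2 * 22 mod 41 = 22^2 * 22 = 33*22 = 29
  -> B = 29
s = B^a = 29^21 mod 41  (bits of 21 = 10101)
  bit 0 = 1: r = r^2 * 29 mod 41 = 1^2 * 29 = 1*29 = 29
  bit 1 = 0: r = r^2 mod 41 = 29^2 = 21
  bit 2 = 1: r = r^2 * 29 mod 41 = 21^2 * 29 = 31*29 = 38
  bit 3 = 0: r = r^2 mod 41 = 38^2 = 9
  bit 4 = 1: r = r^2 * 29 mod 41 = 9^2 * 29 = 40*29 = 12
  -> s = B^a = 12

Answer: 12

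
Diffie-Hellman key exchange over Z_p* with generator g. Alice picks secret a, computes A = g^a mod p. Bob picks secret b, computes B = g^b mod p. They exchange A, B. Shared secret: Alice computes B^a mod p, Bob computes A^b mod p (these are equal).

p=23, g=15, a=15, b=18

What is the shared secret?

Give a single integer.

A = 15^15 mod 23  (bits of 15 = 1111)
  bit 0 = 1: r = r^2 * 15 mod 23 = 1^2 * 15 = 1*15 = 15
  bit 1 = 1: r = r^2 * 15 mod 23 = 15^2 * 15 = 18*15 = 17
  bit 2 = 1: r = r^2 * 15 mod 23 = 17^2 * 15 = 13*15 = 11
  bit 3 = 1: r = r^2 * 15 mod 23 = 11^2 * 15 = 6*15 = 21
  -> A = 21
B = 15^18 mod 23  (bits of 18 = 10010)
  bit 0 = 1: r = r^2 * 15 mod 23 = 1^2 * 15 = 1*15 = 15
  bit 1 = 0: r = r^2 mod 23 = 15^2 = 18
  bit 2 = 0: r = r^2 mod 23 = 18^2 = 2
  bit 3 = 1: r = r^2 * 15 mod 23 = 2^2 * 15 = 4*15 = 14
  bit 4 = 0: r = r^2 mod 23 = 14^2 = 12
  -> B = 12
s = B^a = 12^15 mod 23  (bits of 15 = 1111)
  bit 0 = 1: r = r^2 * 12 mod 23 = 1^2 * 12 = 1*12 = 12
  bit 1 = 1: r = r^2 * 12 mod 23 = 12^2 * 12 = 6*12 = 3
  bit 2 = 1: r = r^2 * 12 mod 23 = 3^2 * 12 = 9*12 = 16
  bit 3 = 1: r = r^2 * 12 mod 23 = 16^2 * 12 = 3*12 = 13
  -> s = B^a = 13

Answer: 13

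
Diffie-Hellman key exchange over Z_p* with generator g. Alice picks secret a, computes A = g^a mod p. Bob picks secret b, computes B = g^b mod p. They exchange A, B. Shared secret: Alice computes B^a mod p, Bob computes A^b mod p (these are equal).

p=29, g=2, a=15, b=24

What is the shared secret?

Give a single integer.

Answer: 20

Derivation:
A = 2^15 mod 29  (bits of 15 = 1111)
  bit 0 = 1: r = r^2 * 2 mod 29 = 1^2 * 2 = 1*2 = 2
  bit 1 = 1: r = r^2 * 2 mod 29 = 2^2 * 2 = 4*2 = 8
  bit 2 = 1: r = r^2 * 2 mod 29 = 8^2 * 2 = 6*2 = 12
  bit 3 = 1: r = r^2 * 2 mod 29 = 12^2 * 2 = 28*2 = 27
  -> A = 27
B = 2^24 mod 29  (bits of 24 = 11000)
  bit 0 = 1: r = r^2 * 2 mod 29 = 1^2 * 2 = 1*2 = 2
  bit 1 = 1: r = r^2 * 2 mod 29 = 2^2 * 2 = 4*2 = 8
  bit 2 = 0: r = r^2 mod 29 = 8^2 = 6
  bit 3 = 0: r = r^2 mod 29 = 6^2 = 7
  bit 4 = 0: r = r^2 mod 29 = 7^2 = 20
  -> B = 20
s = B^a = 20^15 mod 29  (bits of 15 = 1111)
  bit 0 = 1: r = r^2 * 20 mod 29 = 1^2 * 20 = 1*20 = 20
  bit 1 = 1: r = r^2 * 20 mod 29 = 20^2 * 20 = 23*20 = 25
  bit 2 = 1: r = r^2 * 20 mod 29 = 25^2 * 20 = 16*20 = 1
  bit 3 = 1: r = r^2 * 20 mod 29 = 1^2 * 20 = 1*20 = 20
  -> s = B^a = 20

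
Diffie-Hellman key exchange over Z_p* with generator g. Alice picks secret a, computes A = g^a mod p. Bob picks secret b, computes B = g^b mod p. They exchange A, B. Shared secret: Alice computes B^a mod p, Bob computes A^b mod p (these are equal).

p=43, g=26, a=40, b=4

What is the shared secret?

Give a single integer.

Answer: 13

Derivation:
A = 26^40 mod 43  (bits of 40 = 101000)
  bit 0 = 1: r = r^2 * 26 mod 43 = 1^2 * 26 = 1*26 = 26
  bit 1 = 0: r = r^2 mod 43 = 26^2 = 31
  bit 2 = 1: r = r^2 * 26 mod 43 = 31^2 * 26 = 15*26 = 3
  bit 3 = 0: r = r^2 mod 43 = 3^2 = 9
  bit 4 = 0: r = r^2 mod 43 = 9^2 = 38
  bit 5 = 0: r = r^2 mod 43 = 38^2 = 25
  -> A = 25
B = 26^4 mod 43  (bits of 4 = 100)
  bit 0 = 1: r = r^2 * 26 mod 43 = 1^2 * 26 = 1*26 = 26
  bit 1 = 0: r = r^2 mod 43 = 26^2 = 31
  bit 2 = 0: r = r^2 mod 43 = 31^2 = 15
  -> B = 15
s = B^a = 15^40 mod 43  (bits of 40 = 101000)
  bit 0 = 1: r = r^2 * 15 mod 43 = 1^2 * 15 = 1*15 = 15
  bit 1 = 0: r = r^2 mod 43 = 15^2 = 10
  bit 2 = 1: r = r^2 * 15 mod 43 = 10^2 * 15 = 14*15 = 38
  bit 3 = 0: r = r^2 mod 43 = 38^2 = 25
  bit 4 = 0: r = r^2 mod 43 = 25^2 = 23
  bit 5 = 0: r = r^2 mod 43 = 23^2 = 13
  -> s = B^a = 13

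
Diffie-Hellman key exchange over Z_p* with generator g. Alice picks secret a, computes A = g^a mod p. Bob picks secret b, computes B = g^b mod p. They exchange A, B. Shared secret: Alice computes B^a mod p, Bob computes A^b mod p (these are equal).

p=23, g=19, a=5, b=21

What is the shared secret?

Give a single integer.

A = 19^5 mod 23  (bits of 5 = 101)
  bit 0 = 1: r = r^2 * 19 mod 23 = 1^2 * 19 = 1*19 = 19
  bit 1 = 0: r = r^2 mod 23 = 19^2 = 16
  bit 2 = 1: r = r^2 * 19 mod 23 = 16^2 * 19 = 3*19 = 11
  -> A = 11
B = 19^21 mod 23  (bits of 21 = 10101)
  bit 0 = 1: r = r^2 * 19 mod 23 = 1^2 * 19 = 1*19 = 19
  bit 1 = 0: r = r^2 mod 23 = 19^2 = 16
  bit 2 = 1: r = r^2 * 19 mod 23 = 16^2 * 19 = 3*19 = 11
  bit 3 = 0: r = r^2 mod 23 = 11^2 = 6
  bit 4 = 1: r = r^2 * 19 mod 23 = 6^2 * 19 = 13*19 = 17
  -> B = 17
s = B^a = 17^5 mod 23  (bits of 5 = 101)
  bit 0 = 1: r = r^2 * 17 mod 23 = 1^2 * 17 = 1*17 = 17
  bit 1 = 0: r = r^2 mod 23 = 17^2 = 13
  bit 2 = 1: r = r^2 * 17 mod 23 = 13^2 * 17 = 8*17 = 21
  -> s = B^a = 21

Answer: 21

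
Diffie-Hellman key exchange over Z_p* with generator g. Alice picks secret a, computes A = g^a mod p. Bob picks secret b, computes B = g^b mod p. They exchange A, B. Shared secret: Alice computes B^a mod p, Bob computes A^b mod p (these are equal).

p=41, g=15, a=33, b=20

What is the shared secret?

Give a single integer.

A = 15^33 mod 41  (bits of 33 = 100001)
  bit 0 = 1: r = r^2 * 15 mod 41 = 1^2 * 15 = 1*15 = 15
  bit 1 = 0: r = r^2 mod 41 = 15^2 = 20
  bit 2 = 0: r = r^2 mod 41 = 20^2 = 31
  bit 3 = 0: r = r^2 mod 41 = 31^2 = 18
  bit 4 = 0: r = r^2 mod 41 = 18^2 = 37
  bit 5 = 1: r = r^2 * 15 mod 41 = 37^2 * 15 = 16*15 = 35
  -> A = 35
B = 15^20 mod 41  (bits of 20 = 10100)
  bit 0 = 1: r = r^2 * 15 mod 41 = 1^2 * 15 = 1*15 = 15
  bit 1 = 0: r = r^2 mod 41 = 15^2 = 20
  bit 2 = 1: r = r^2 * 15 mod 41 = 20^2 * 15 = 31*15 = 14
  bit 3 = 0: r = r^2 mod 41 = 14^2 = 32
  bit 4 = 0: r = r^2 mod 41 = 32^2 = 40
  -> B = 40
s = B^a = 40^33 mod 41  (bits of 33 = 100001)
  bit 0 = 1: r = r^2 * 40 mod 41 = 1^2 * 40 = 1*40 = 40
  bit 1 = 0: r = r^2 mod 41 = 40^2 = 1
  bit 2 = 0: r = r^2 mod 41 = 1^2 = 1
  bit 3 = 0: r = r^2 mod 41 = 1^2 = 1
  bit 4 = 0: r = r^2 mod 41 = 1^2 = 1
  bit 5 = 1: r = r^2 * 40 mod 41 = 1^2 * 40 = 1*40 = 40
  -> s = B^a = 40

Answer: 40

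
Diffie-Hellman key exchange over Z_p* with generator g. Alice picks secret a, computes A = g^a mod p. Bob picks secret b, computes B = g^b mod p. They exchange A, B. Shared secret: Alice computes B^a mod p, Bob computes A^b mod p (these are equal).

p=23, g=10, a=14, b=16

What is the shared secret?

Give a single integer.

Answer: 18

Derivation:
A = 10^14 mod 23  (bits of 14 = 1110)
  bit 0 = 1: r = r^2 * 10 mod 23 = 1^2 * 10 = 1*10 = 10
  bit 1 = 1: r = r^2 * 10 mod 23 = 10^2 * 10 = 8*10 = 11
  bit 2 = 1: r = r^2 * 10 mod 23 = 11^2 * 10 = 6*10 = 14
  bit 3 = 0: r = r^2 mod 23 = 14^2 = 12
  -> A = 12
B = 10^16 mod 23  (bits of 16 = 10000)
  bit 0 = 1: r = r^2 * 10 mod 23 = 1^2 * 10 = 1*10 = 10
  bit 1 = 0: r = r^2 mod 23 = 10^2 = 8
  bit 2 = 0: r = r^2 mod 23 = 8^2 = 18
  bit 3 = 0: r = r^2 mod 23 = 18^2 = 2
  bit 4 = 0: r = r^2 mod 23 = 2^2 = 4
  -> B = 4
s = B^a = 4^14 mod 23  (bits of 14 = 1110)
  bit 0 = 1: r = r^2 * 4 mod 23 = 1^2 * 4 = 1*4 = 4
  bit 1 = 1: r = r^2 * 4 mod 23 = 4^2 * 4 = 16*4 = 18
  bit 2 = 1: r = r^2 * 4 mod 23 = 18^2 * 4 = 2*4 = 8
  bit 3 = 0: r = r^2 mod 23 = 8^2 = 18
  -> s = B^a = 18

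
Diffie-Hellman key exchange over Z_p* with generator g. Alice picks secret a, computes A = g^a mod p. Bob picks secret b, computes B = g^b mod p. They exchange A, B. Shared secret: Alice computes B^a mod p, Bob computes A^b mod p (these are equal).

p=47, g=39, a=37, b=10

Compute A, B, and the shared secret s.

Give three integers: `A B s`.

Answer: 44 34 17

Derivation:
A = 39^37 mod 47  (bits of 37 = 100101)
  bit 0 = 1: r = r^2 * 39 mod 47 = 1^2 * 39 = 1*39 = 39
  bit 1 = 0: r = r^2 mod 47 = 39^2 = 17
  bit 2 = 0: r = r^2 mod 47 = 17^2 = 7
  bit 3 = 1: r = r^2 * 39 mod 47 = 7^2 * 39 = 2*39 = 31
  bit 4 = 0: r = r^2 mod 47 = 31^2 = 21
  bit 5 = 1: r = r^2 * 39 mod 47 = 21^2 * 39 = 18*39 = 44
  -> A = 44
B = 39^10 mod 47  (bits of 10 = 1010)
  bit 0 = 1: r = r^2 * 39 mod 47 = 1^2 * 39 = 1*39 = 39
  bit 1 = 0: r = r^2 mod 47 = 39^2 = 17
  bit 2 = 1: r = r^2 * 39 mod 47 = 17^2 * 39 = 7*39 = 38
  bit 3 = 0: r = r^2 mod 47 = 38^2 = 34
  -> B = 34
s = B^a = 34^37 mod 47  (bits of 37 = 100101)
  bit 0 = 1: r = r^2 * 34 mod 47 = 1^2 * 34 = 1*34 = 34
  bit 1 = 0: r = r^2 mod 47 = 34^2 = 28
  bit 2 = 0: r = r^2 mod 47 = 28^2 = 32
  bit 3 = 1: r = r^2 * 34 mod 47 = 32^2 * 34 = 37*34 = 36
  bit 4 = 0: r = r^2 mod 47 = 36^2 = 27
  bit 5 = 1: r = r^2 * 34 mod 47 = 27^2 * 34 = 24*34 = 17
  -> s = B^a = 17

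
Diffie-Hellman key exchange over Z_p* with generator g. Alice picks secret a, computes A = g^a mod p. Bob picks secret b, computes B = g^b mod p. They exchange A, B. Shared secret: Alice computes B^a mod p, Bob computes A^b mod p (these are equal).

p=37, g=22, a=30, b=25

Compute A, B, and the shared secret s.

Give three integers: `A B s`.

Answer: 11 35 11

Derivation:
A = 22^30 mod 37  (bits of 30 = 11110)
  bit 0 = 1: r = r^2 * 22 mod 37 = 1^2 * 22 = 1*22 = 22
  bit 1 = 1: r = r^2 * 22 mod 37 = 22^2 * 22 = 3*22 = 29
  bit 2 = 1: r = r^2 * 22 mod 37 = 29^2 * 22 = 27*22 = 2
  bit 3 = 1: r = r^2 * 22 mod 37 = 2^2 * 22 = 4*22 = 14
  bit 4 = 0: r = r^2 mod 37 = 14^2 = 11
  -> A = 11
B = 22^25 mod 37  (bits of 25 = 11001)
  bit 0 = 1: r = r^2 * 22 mod 37 = 1^2 * 22 = 1*22 = 22
  bit 1 = 1: r = r^2 * 22 mod 37 = 22^2 * 22 = 3*22 = 29
  bit 2 = 0: r = r^2 mod 37 = 29^2 = 27
  bit 3 = 0: r = r^2 mod 37 = 27^2 = 26
  bit 4 = 1: r = r^2 * 22 mod 37 = 26^2 * 22 = 10*22 = 35
  -> B = 35
s = B^a = 35^30 mod 37  (bits of 30 = 11110)
  bit 0 = 1: r = r^2 * 35 mod 37 = 1^2 * 35 = 1*35 = 35
  bit 1 = 1: r = r^2 * 35 mod 37 = 35^2 * 35 = 4*35 = 29
  bit 2 = 1: r = r^2 * 35 mod 37 = 29^2 * 35 = 27*35 = 20
  bit 3 = 1: r = r^2 * 35 mod 37 = 20^2 * 35 = 30*35 = 14
  bit 4 = 0: r = r^2 mod 37 = 14^2 = 11
  -> s = B^a = 11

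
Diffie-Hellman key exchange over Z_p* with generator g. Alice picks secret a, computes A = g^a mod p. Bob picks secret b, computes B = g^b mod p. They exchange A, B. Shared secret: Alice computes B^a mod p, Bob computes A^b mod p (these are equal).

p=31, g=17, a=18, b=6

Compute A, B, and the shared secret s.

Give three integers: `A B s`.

Answer: 16 8 16

Derivation:
A = 17^18 mod 31  (bits of 18 = 10010)
  bit 0 = 1: r = r^2 * 17 mod 31 = 1^2 * 17 = 1*17 = 17
  bit 1 = 0: r = r^2 mod 31 = 17^2 = 10
  bit 2 = 0: r = r^2 mod 31 = 10^2 = 7
  bit 3 = 1: r = r^2 * 17 mod 31 = 7^2 * 17 = 18*17 = 27
  bit 4 = 0: r = r^2 mod 31 = 27^2 = 16
  -> A = 16
B = 17^6 mod 31  (bits of 6 = 110)
  bit 0 = 1: r = r^2 * 17 mod 31 = 1^2 * 17 = 1*17 = 17
  bit 1 = 1: r = r^2 * 17 mod 31 = 17^2 * 17 = 10*17 = 15
  bit 2 = 0: r = r^2 mod 31 = 15^2 = 8
  -> B = 8
s = B^a = 8^18 mod 31  (bits of 18 = 10010)
  bit 0 = 1: r = r^2 * 8 mod 31 = 1^2 * 8 = 1*8 = 8
  bit 1 = 0: r = r^2 mod 31 = 8^2 = 2
  bit 2 = 0: r = r^2 mod 31 = 2^2 = 4
  bit 3 = 1: r = r^2 * 8 mod 31 = 4^2 * 8 = 16*8 = 4
  bit 4 = 0: r = r^2 mod 31 = 4^2 = 16
  -> s = B^a = 16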